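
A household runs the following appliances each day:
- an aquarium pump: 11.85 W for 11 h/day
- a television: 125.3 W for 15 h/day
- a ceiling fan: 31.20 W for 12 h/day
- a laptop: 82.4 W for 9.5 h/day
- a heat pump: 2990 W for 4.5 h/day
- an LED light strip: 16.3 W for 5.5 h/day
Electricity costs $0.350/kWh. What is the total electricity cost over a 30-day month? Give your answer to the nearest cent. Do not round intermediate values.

aquarium pump: 11.85 W × 11 h × 30 d = 3,910 Wh = 3.91 kWh
television: 125.3 W × 15 h × 30 d = 56,385 Wh = 56.38 kWh
ceiling fan: 31.20 W × 12 h × 30 d = 11,232 Wh = 11.23 kWh
laptop: 82.4 W × 9.5 h × 30 d = 23,484 Wh = 23.48 kWh
heat pump: 2990 W × 4.5 h × 30 d = 403,650 Wh = 403.6 kWh
LED light strip: 16.3 W × 5.5 h × 30 d = 2,690 Wh = 2.689 kWh
Total energy = 3.91 + 56.38 + 11.23 + 23.48 + 403.6 + 2.689 = 501.4 kWh
Cost = 501.4 kWh × $0.350 = $175.47

$175.47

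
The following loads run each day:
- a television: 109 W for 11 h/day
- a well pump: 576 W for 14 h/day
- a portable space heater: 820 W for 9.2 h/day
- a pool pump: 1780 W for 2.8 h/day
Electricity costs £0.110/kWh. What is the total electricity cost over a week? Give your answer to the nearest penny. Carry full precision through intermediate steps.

£16.78

television: 109 W × 11 h × 7 d = 8,393 Wh = 8.393 kWh
well pump: 576 W × 14 h × 7 d = 56,448 Wh = 56.45 kWh
portable space heater: 820 W × 9.2 h × 7 d = 52,808 Wh = 52.81 kWh
pool pump: 1780 W × 2.8 h × 7 d = 34,888 Wh = 34.89 kWh
Total energy = 8.393 + 56.45 + 52.81 + 34.89 = 152.5 kWh
Cost = 152.5 kWh × £0.110 = £16.78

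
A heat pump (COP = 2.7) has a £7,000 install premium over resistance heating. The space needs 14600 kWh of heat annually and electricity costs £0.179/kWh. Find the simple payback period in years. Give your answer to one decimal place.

Resistance: 14600 kWh × £0.179 = £2,613.40/yr
Heat pump: 14600 / 2.7 = 5407 kWh in → × £0.179 = £967.93/yr
Annual savings = £1,645.47
Payback = £7,000 / £1,645.47 = 4.25 years

4.3 years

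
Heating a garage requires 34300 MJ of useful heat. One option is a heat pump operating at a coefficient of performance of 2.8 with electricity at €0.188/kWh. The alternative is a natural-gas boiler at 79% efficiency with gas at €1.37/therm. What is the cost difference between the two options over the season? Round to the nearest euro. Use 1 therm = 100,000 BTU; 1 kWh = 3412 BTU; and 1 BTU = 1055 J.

Heat load = 34300 MJ = 34,300,000,000 J / 1055 = 32,511,848 BTU
Gas: input = 32,511,848 / 0.79 = 41,154,238 BTU = 411.5 therm → 411.5 × €1.37 = €563.81
Heat pump: 32,511,848 BTU / 3412 = 9,529 kWh heat; / 2.8 = 3,403 kWh in → × €0.188 = €639.78
Difference = |€563.81 − €639.78| = €75.97 ≈ €76

€76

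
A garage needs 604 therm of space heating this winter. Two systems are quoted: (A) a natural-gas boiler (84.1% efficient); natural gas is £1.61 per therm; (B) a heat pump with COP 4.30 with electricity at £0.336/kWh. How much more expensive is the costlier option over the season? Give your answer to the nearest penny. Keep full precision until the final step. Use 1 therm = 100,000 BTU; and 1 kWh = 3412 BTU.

£226.95

Heat load = 604 therm × 100,000 = 60,400,000 BTU
Gas: input = 60,400,000 / 0.841 = 71,819,263 BTU = 718.2 therm → 718.2 × £1.61 = £1,156.29
Heat pump: 60,400,000 BTU / 3412 = 17,700 kWh heat; / 4.30 = 4,117 kWh in → × £0.336 = £1,383.24
Difference = |£1,156.29 − £1,383.24| = £226.95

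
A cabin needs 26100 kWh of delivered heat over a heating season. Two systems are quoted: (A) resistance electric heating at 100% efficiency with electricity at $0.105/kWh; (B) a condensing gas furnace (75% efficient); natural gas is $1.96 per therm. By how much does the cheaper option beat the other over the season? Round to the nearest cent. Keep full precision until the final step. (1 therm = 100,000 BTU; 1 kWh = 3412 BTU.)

Heat load = 26100 kWh × 3412 = 89,053,200 BTU
Gas: input = 89,053,200 / 0.750 = 118,737,600 BTU = 1,187 therm → 1,187 × $1.96 = $2,327.26
Electric: 89,053,200 BTU / 3412 = 26,100 kWh → × $0.105 = $2,740.50
Difference = |$2,327.26 − $2,740.50| = $413.24

$413.24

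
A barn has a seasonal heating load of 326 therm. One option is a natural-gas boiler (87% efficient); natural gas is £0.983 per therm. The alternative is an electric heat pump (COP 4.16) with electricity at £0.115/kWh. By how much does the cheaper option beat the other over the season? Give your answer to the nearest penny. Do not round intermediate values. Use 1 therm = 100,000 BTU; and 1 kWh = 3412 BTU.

£104.22

Heat load = 326 therm × 100,000 = 32,600,000 BTU
Gas: input = 32,600,000 / 0.87 = 37,471,264 BTU = 374.7 therm → 374.7 × £0.983 = £368.34
Heat pump: 32,600,000 BTU / 3412 = 9,555 kWh heat; / 4.16 = 2,297 kWh in → × £0.115 = £264.13
Difference = |£368.34 − £264.13| = £104.22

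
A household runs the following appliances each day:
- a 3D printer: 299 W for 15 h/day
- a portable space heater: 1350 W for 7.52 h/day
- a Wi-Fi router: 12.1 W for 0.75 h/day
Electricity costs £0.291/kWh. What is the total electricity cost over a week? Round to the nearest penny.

£29.83

3D printer: 299 W × 15 h × 7 d = 31,395 Wh = 31.39 kWh
portable space heater: 1350 W × 7.52 h × 7 d = 71,064 Wh = 71.06 kWh
Wi-Fi router: 12.1 W × 0.75 h × 7 d = 64 Wh = 0.06352 kWh
Total energy = 31.39 + 71.06 + 0.06352 = 102.5 kWh
Cost = 102.5 kWh × £0.291 = £29.83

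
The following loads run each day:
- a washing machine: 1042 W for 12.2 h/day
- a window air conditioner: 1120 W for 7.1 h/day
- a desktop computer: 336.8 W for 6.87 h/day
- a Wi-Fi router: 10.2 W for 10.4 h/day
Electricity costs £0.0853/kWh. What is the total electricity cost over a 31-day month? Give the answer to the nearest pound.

£61

washing machine: 1042 W × 12.2 h × 31 d = 394,084 Wh = 394.1 kWh
window air conditioner: 1120 W × 7.1 h × 31 d = 246,512 Wh = 246.5 kWh
desktop computer: 336.8 W × 6.87 h × 31 d = 71,728 Wh = 71.73 kWh
Wi-Fi router: 10.2 W × 10.4 h × 31 d = 3,288 Wh = 3.288 kWh
Total energy = 394.1 + 246.5 + 71.73 + 3.288 = 715.6 kWh
Cost = 715.6 kWh × £0.0853 = £61.04 ≈ £61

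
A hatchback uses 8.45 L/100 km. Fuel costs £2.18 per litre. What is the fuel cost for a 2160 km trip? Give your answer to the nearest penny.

Fuel = 8.45 L/100 km × 2160 km / 100 = 182.5 L
Cost = 182.5 L × £2.18/L = £397.89

£397.89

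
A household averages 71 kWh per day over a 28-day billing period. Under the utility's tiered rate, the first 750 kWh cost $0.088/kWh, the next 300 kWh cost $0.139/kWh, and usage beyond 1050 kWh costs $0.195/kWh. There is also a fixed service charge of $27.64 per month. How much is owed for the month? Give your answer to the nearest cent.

$318.25

Usage = 71 kWh/day × 28 days = 1988 kWh
First 750 kWh × $0.088 = $66.00
Next 300 kWh × $0.139 = $41.70
Remaining 938 kWh × $0.195 = $182.91
Energy charge = $290.61; + service $27.64 = $318.25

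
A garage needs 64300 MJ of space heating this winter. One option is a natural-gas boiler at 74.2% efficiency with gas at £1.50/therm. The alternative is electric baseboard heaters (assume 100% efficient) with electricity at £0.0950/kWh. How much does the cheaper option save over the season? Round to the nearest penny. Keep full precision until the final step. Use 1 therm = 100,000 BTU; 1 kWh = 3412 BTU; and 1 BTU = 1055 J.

Heat load = 64300 MJ = 64,300,000,000 J / 1055 = 60,947,867 BTU
Gas: input = 60,947,867 / 0.742 = 82,139,983 BTU = 821.4 therm → 821.4 × £1.50 = £1,232.10
Electric: 60,947,867 BTU / 3412 = 17,860 kWh → × £0.0950 = £1,696.97
Difference = |£1,232.10 − £1,696.97| = £464.87

£464.87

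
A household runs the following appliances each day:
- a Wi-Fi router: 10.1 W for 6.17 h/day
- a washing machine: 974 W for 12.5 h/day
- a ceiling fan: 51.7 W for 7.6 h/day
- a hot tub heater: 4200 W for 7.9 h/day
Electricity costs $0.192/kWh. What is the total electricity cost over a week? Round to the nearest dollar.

$62

Wi-Fi router: 10.1 W × 6.17 h × 7 d = 436 Wh = 0.4362 kWh
washing machine: 974 W × 12.5 h × 7 d = 85,225 Wh = 85.22 kWh
ceiling fan: 51.7 W × 7.6 h × 7 d = 2,750 Wh = 2.75 kWh
hot tub heater: 4200 W × 7.9 h × 7 d = 232,260 Wh = 232.3 kWh
Total energy = 0.4362 + 85.22 + 2.75 + 232.3 = 320.7 kWh
Cost = 320.7 kWh × $0.192 = $61.57 ≈ $62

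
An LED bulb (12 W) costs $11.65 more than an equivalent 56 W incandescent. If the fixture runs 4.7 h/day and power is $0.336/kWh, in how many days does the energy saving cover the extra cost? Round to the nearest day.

168 days

Power saved = 56 − 12 = 44 W
Daily energy saved = 44 W × 4.7 h = 206.8 Wh = 0.2068 kWh
Daily savings = 0.2068 × $0.336 = $0.0695
Payback = $11.65 / $0.0695 per day = 167.7 days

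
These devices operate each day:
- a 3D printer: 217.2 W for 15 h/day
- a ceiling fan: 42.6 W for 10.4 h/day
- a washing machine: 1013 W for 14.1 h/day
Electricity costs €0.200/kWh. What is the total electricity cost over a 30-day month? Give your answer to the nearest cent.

€107.91

3D printer: 217.2 W × 15 h × 30 d = 97,740 Wh = 97.74 kWh
ceiling fan: 42.6 W × 10.4 h × 30 d = 13,291 Wh = 13.29 kWh
washing machine: 1013 W × 14.1 h × 30 d = 428,499 Wh = 428.5 kWh
Total energy = 97.74 + 13.29 + 428.5 = 539.5 kWh
Cost = 539.5 kWh × €0.200 = €107.91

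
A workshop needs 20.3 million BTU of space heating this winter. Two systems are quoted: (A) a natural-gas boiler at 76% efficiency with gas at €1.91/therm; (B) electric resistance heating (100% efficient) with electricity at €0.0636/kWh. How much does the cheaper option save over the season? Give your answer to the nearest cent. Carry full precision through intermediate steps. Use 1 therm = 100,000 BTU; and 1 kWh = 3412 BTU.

Heat load = 20.3 × 10⁶ BTU = 20,300,000 BTU
Gas: input = 20,300,000 / 0.76 = 26,710,526 BTU = 267.1 therm → 267.1 × €1.91 = €510.17
Electric: 20,300,000 BTU / 3412 = 5,950 kWh → × €0.0636 = €378.39
Difference = |€510.17 − €378.39| = €131.78

€131.78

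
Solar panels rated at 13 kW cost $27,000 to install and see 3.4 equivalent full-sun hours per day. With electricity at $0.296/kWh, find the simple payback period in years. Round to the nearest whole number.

Daily generation = 13 kW × 3.4 h = 44.2 kWh
Annual generation = 44.2 × 365 = 16133 kWh
Annual savings = 16133 × $0.296 = $4,775.37
Payback = $27,000 / $4,775.37 = 5.65 years

6 years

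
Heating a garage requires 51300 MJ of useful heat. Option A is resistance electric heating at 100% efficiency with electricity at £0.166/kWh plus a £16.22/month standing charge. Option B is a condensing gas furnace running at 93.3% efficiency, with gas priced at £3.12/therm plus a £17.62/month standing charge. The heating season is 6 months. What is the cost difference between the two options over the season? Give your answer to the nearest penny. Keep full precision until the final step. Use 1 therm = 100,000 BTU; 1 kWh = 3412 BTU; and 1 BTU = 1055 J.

£731.26

Heat load = 51300 MJ = 51,300,000,000 J / 1055 = 48,625,592 BTU
Gas: input = 48,625,592 / 0.933 = 52,117,462 BTU = 521.2 therm → 521.2 × £3.12 = £1,626.06; + 6 × £17.62 standing = £1,731.78
Electric: 48,625,592 BTU / 3412 = 14,250 kWh → × £0.166 = £2,365.72; + 6 × £16.22 standing = £2,463.04
Difference = |£1,731.78 − £2,463.04| = £731.26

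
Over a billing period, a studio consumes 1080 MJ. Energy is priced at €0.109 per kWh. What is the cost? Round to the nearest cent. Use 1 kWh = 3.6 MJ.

€32.70

1080 MJ × (0.27778 kWh/MJ) = 300 kWh
Cost = 300 kWh × €0.109/kWh = €32.70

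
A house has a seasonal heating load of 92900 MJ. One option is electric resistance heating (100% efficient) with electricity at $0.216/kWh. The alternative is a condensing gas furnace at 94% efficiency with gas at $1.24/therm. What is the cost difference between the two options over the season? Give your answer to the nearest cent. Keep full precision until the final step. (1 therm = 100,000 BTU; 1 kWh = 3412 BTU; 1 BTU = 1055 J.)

$4412.93

Heat load = 92900 MJ = 92,900,000,000 J / 1055 = 88,056,872 BTU
Gas: input = 88,056,872 / 0.940 = 93,677,523 BTU = 936.8 therm → 936.8 × $1.24 = $1,161.60
Electric: 88,056,872 BTU / 3412 = 25,810 kWh → × $0.216 = $5,574.53
Difference = |$1,161.60 − $5,574.53| = $4,412.93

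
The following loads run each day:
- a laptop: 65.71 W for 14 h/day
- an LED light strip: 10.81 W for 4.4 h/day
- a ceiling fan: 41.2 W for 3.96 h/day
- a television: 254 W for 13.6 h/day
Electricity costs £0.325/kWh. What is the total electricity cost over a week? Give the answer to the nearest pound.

£10

laptop: 65.71 W × 14 h × 7 d = 6,440 Wh = 6.44 kWh
LED light strip: 10.81 W × 4.4 h × 7 d = 333 Wh = 0.3329 kWh
ceiling fan: 41.2 W × 3.96 h × 7 d = 1,142 Wh = 1.142 kWh
television: 254 W × 13.6 h × 7 d = 24,181 Wh = 24.18 kWh
Total energy = 6.44 + 0.3329 + 1.142 + 24.18 = 32.1 kWh
Cost = 32.1 kWh × £0.325 = £10.43 ≈ £10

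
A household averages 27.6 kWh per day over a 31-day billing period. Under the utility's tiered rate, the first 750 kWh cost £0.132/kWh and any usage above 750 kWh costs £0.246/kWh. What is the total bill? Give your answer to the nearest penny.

Usage = 27.6 kWh/day × 31 days = 855.6 kWh
First 750 kWh × £0.132 = £99.00
Remaining 105.6 kWh × £0.246 = £25.98
Total = £124.98

£124.98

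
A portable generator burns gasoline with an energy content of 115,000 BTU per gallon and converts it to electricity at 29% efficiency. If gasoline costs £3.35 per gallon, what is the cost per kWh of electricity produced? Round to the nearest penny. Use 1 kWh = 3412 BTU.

Electrical output per gallon = 115,000 BTU × 0.29 / 3412 BTU/kWh = 9.774 kWh
Cost per kWh = £3.35 / 9.774 kWh = £0.343

£0.34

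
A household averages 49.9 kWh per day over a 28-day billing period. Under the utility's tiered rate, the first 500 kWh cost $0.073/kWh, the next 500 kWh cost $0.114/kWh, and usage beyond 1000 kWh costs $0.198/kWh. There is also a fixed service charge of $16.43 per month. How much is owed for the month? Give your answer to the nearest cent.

Usage = 49.9 kWh/day × 28 days = 1397.2 kWh
First 500 kWh × $0.073 = $36.50
Next 500 kWh × $0.114 = $57.00
Remaining 397.2 kWh × $0.198 = $78.65
Energy charge = $172.15; + service $16.43 = $188.58

$188.58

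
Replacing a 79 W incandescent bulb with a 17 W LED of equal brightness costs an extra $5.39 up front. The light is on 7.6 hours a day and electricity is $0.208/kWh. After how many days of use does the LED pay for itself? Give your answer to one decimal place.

55.0 days

Power saved = 79 − 17 = 62 W
Daily energy saved = 62 W × 7.6 h = 471.2 Wh = 0.4712 kWh
Daily savings = 0.4712 × $0.208 = $0.0980
Payback = $5.39 / $0.0980 per day = 54.99 days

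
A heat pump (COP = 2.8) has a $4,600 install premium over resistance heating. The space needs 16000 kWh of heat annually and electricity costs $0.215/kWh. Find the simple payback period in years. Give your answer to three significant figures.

Resistance: 16000 kWh × $0.215 = $3,440.00/yr
Heat pump: 16000 / 2.8 = 5714 kWh in → × $0.215 = $1,228.57/yr
Annual savings = $2,211.43
Payback = $4,600 / $2,211.43 = 2.08 years

2.08 years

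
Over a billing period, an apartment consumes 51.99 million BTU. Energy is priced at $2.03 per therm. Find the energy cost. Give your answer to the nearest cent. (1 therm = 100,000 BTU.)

$1055.40

51.99 million BTU × (10 therm/million BTU) = 519.9 therm
Cost = 519.9 therm × $2.03/therm = $1,055.40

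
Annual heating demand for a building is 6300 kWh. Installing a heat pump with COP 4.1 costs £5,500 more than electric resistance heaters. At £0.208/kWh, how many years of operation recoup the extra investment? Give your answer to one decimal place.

Resistance: 6300 kWh × £0.208 = £1,310.40/yr
Heat pump: 6300 / 4.1 = 1537 kWh in → × £0.208 = £319.61/yr
Annual savings = £990.79
Payback = £5,500 / £990.79 = 5.55 years

5.6 years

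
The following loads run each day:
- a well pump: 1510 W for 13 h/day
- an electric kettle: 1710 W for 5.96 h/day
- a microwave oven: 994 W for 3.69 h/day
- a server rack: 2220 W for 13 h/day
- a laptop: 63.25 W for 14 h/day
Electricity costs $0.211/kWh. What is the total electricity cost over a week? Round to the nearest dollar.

well pump: 1510 W × 13 h × 7 d = 137,410 Wh = 137.4 kWh
electric kettle: 1710 W × 5.96 h × 7 d = 71,341 Wh = 71.34 kWh
microwave oven: 994 W × 3.69 h × 7 d = 25,675 Wh = 25.68 kWh
server rack: 2220 W × 13 h × 7 d = 202,020 Wh = 202 kWh
laptop: 63.25 W × 14 h × 7 d = 6,198 Wh = 6.199 kWh
Total energy = 137.4 + 71.34 + 25.68 + 202 + 6.199 = 442.6 kWh
Cost = 442.6 kWh × $0.211 = $93.40 ≈ $93

$93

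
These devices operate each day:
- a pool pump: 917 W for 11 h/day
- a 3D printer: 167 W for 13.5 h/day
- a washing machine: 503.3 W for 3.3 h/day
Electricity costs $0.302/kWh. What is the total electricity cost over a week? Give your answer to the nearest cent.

$29.60

pool pump: 917 W × 11 h × 7 d = 70,609 Wh = 70.61 kWh
3D printer: 167 W × 13.5 h × 7 d = 15,782 Wh = 15.78 kWh
washing machine: 503.3 W × 3.3 h × 7 d = 11,626 Wh = 11.63 kWh
Total energy = 70.61 + 15.78 + 11.63 = 98.02 kWh
Cost = 98.02 kWh × $0.302 = $29.60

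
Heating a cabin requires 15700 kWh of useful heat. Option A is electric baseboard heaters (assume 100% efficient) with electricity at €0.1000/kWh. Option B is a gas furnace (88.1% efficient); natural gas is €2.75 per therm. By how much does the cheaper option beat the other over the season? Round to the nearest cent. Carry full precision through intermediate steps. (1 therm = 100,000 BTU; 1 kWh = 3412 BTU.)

€102.11

Heat load = 15700 kWh × 3412 = 53,568,400 BTU
Gas: input = 53,568,400 / 0.881 = 60,804,086 BTU = 608 therm → 608 × €2.75 = €1,672.11
Electric: 53,568,400 BTU / 3412 = 15,700 kWh → × €0.1000 = €1,570.00
Difference = |€1,672.11 − €1,570.00| = €102.11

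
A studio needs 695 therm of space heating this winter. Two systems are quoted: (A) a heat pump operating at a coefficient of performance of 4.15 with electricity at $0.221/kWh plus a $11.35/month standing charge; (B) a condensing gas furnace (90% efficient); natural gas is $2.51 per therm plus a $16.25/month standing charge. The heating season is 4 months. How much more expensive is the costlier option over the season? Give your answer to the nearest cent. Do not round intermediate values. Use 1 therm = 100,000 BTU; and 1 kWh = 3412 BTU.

Heat load = 695 therm × 100,000 = 69,500,000 BTU
Gas: input = 69,500,000 / 0.90 = 77,222,222 BTU = 772.2 therm → 772.2 × $2.51 = $1,938.28; + 4 × $16.25 standing = $2,003.28
Heat pump: 69,500,000 BTU / 3412 = 20,370 kWh heat; / 4.15 = 4,908 kWh in → × $0.221 = $1,084.73; + 4 × $11.35 standing = $1,130.13
Difference = |$2,003.28 − $1,130.13| = $873.15

$873.15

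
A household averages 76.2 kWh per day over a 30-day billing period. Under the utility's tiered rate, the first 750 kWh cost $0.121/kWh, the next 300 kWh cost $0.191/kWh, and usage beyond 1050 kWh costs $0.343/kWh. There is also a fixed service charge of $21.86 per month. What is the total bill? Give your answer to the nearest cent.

Usage = 76.2 kWh/day × 30 days = 2286 kWh
First 750 kWh × $0.121 = $90.75
Next 300 kWh × $0.191 = $57.30
Remaining 1236 kWh × $0.343 = $423.95
Energy charge = $572.00; + service $21.86 = $593.86

$593.86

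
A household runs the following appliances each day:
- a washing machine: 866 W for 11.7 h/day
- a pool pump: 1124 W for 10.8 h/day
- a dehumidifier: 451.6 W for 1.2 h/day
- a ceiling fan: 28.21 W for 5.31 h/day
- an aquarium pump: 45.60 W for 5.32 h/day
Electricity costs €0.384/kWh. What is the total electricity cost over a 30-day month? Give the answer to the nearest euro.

€267

washing machine: 866 W × 11.7 h × 30 d = 303,966 Wh = 304 kWh
pool pump: 1124 W × 10.8 h × 30 d = 364,176 Wh = 364.2 kWh
dehumidifier: 451.6 W × 1.2 h × 30 d = 16,258 Wh = 16.26 kWh
ceiling fan: 28.21 W × 5.31 h × 30 d = 4,494 Wh = 4.494 kWh
aquarium pump: 45.60 W × 5.32 h × 30 d = 7,278 Wh = 7.278 kWh
Total energy = 304 + 364.2 + 16.26 + 4.494 + 7.278 = 696.2 kWh
Cost = 696.2 kWh × €0.384 = €267.33 ≈ €267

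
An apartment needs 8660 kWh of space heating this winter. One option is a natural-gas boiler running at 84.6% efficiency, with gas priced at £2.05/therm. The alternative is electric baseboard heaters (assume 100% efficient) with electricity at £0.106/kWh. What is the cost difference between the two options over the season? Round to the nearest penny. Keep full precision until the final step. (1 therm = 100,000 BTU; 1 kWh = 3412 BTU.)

£201.96

Heat load = 8660 kWh × 3412 = 29,547,920 BTU
Gas: input = 29,547,920 / 0.846 = 34,926,619 BTU = 349.3 therm → 349.3 × £2.05 = £716.00
Electric: 29,547,920 BTU / 3412 = 8,660 kWh → × £0.106 = £917.96
Difference = |£716.00 − £917.96| = £201.96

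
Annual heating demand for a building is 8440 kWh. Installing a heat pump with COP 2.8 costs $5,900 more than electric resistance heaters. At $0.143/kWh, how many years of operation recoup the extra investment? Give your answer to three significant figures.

7.60 years

Resistance: 8440 kWh × $0.143 = $1,206.92/yr
Heat pump: 8440 / 2.8 = 3014 kWh in → × $0.143 = $431.04/yr
Annual savings = $775.88
Payback = $5,900 / $775.88 = 7.6 years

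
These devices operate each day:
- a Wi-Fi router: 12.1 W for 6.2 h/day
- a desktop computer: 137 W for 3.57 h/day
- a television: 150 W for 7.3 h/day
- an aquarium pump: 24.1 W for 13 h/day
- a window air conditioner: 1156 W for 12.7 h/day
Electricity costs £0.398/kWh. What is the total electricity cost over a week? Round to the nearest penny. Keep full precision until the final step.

£46.40

Wi-Fi router: 12.1 W × 6.2 h × 7 d = 525 Wh = 0.5251 kWh
desktop computer: 137 W × 3.57 h × 7 d = 3,424 Wh = 3.424 kWh
television: 150 W × 7.3 h × 7 d = 7,665 Wh = 7.665 kWh
aquarium pump: 24.1 W × 13 h × 7 d = 2,193 Wh = 2.193 kWh
window air conditioner: 1156 W × 12.7 h × 7 d = 102,768 Wh = 102.8 kWh
Total energy = 0.5251 + 3.424 + 7.665 + 2.193 + 102.8 = 116.6 kWh
Cost = 116.6 kWh × £0.398 = £46.40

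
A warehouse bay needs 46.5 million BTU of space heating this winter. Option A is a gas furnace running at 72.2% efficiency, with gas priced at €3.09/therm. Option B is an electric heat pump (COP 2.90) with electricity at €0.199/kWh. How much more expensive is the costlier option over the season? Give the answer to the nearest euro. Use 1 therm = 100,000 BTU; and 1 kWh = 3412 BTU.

€1055

Heat load = 46.5 × 10⁶ BTU = 46,500,000 BTU
Gas: input = 46,500,000 / 0.722 = 64,404,432 BTU = 644 therm → 644 × €3.09 = €1,990.10
Heat pump: 46,500,000 BTU / 3412 = 13,630 kWh heat; / 2.90 = 4,699 kWh in → × €0.199 = €935.19
Difference = |€1,990.10 − €935.19| = €1,054.91 ≈ €1055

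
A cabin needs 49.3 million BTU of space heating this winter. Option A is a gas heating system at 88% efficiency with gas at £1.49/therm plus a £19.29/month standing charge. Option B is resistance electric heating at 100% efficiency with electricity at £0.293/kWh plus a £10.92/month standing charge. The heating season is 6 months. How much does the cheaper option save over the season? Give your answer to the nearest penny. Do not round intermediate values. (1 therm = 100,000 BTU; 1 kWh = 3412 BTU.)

£3348.60

Heat load = 49.3 × 10⁶ BTU = 49,300,000 BTU
Gas: input = 49,300,000 / 0.88 = 56,022,727 BTU = 560.2 therm → 560.2 × £1.49 = £834.74; + 6 × £19.29 standing = £950.48
Electric: 49,300,000 BTU / 3412 = 14,450 kWh → × £0.293 = £4,233.56; + 6 × £10.92 standing = £4,299.08
Difference = |£950.48 − £4,299.08| = £3,348.60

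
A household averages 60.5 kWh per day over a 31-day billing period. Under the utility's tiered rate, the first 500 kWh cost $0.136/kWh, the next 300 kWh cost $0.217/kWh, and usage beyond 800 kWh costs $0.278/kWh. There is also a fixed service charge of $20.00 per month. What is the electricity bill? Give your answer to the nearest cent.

$452.09

Usage = 60.5 kWh/day × 31 days = 1875.5 kWh
First 500 kWh × $0.136 = $68.00
Next 300 kWh × $0.217 = $65.10
Remaining 1075.5 kWh × $0.278 = $298.99
Energy charge = $432.09; + service $20.00 = $452.09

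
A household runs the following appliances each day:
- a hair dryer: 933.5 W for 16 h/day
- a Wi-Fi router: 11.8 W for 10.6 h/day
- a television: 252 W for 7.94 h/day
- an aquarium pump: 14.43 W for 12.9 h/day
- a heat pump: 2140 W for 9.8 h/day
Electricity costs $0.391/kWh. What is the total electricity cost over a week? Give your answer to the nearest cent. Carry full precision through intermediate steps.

$104.61

hair dryer: 933.5 W × 16 h × 7 d = 104,552 Wh = 104.6 kWh
Wi-Fi router: 11.8 W × 10.6 h × 7 d = 876 Wh = 0.8756 kWh
television: 252 W × 7.94 h × 7 d = 14,006 Wh = 14.01 kWh
aquarium pump: 14.43 W × 12.9 h × 7 d = 1,303 Wh = 1.303 kWh
heat pump: 2140 W × 9.8 h × 7 d = 146,804 Wh = 146.8 kWh
Total energy = 104.6 + 0.8756 + 14.01 + 1.303 + 146.8 = 267.5 kWh
Cost = 267.5 kWh × $0.391 = $104.61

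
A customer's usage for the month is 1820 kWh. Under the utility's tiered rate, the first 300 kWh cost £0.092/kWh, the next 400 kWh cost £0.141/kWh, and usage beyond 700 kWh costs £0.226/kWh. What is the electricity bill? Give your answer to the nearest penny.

First 300 kWh × £0.092 = £27.60
Next 400 kWh × £0.141 = £56.40
Remaining 1120 kWh × £0.226 = £253.12
Total = £337.12

£337.12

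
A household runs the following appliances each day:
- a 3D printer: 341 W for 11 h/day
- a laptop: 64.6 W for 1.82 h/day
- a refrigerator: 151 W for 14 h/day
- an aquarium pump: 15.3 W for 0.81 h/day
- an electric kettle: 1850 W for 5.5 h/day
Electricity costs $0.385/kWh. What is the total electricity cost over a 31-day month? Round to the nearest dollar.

3D printer: 341 W × 11 h × 31 d = 116,281 Wh = 116.3 kWh
laptop: 64.6 W × 1.82 h × 31 d = 3,645 Wh = 3.645 kWh
refrigerator: 151 W × 14 h × 31 d = 65,534 Wh = 65.53 kWh
aquarium pump: 15.3 W × 0.81 h × 31 d = 384 Wh = 0.3842 kWh
electric kettle: 1850 W × 5.5 h × 31 d = 315,425 Wh = 315.4 kWh
Total energy = 116.3 + 3.645 + 65.53 + 0.3842 + 315.4 = 501.3 kWh
Cost = 501.3 kWh × $0.385 = $192.99 ≈ $193

$193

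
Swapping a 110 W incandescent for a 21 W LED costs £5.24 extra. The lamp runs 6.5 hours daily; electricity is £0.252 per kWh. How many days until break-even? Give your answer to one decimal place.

35.9 days

Power saved = 110 − 21 = 89 W
Daily energy saved = 89 W × 6.5 h = 578.5 Wh = 0.5785 kWh
Daily savings = 0.5785 × £0.252 = £0.1458
Payback = £5.24 / £0.1458 per day = 35.94 days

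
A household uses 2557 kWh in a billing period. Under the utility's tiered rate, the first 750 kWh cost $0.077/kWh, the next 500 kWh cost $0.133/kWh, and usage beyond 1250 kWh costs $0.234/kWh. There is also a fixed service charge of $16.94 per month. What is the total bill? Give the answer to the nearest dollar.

First 750 kWh × $0.077 = $57.75
Next 500 kWh × $0.133 = $66.50
Remaining 1307 kWh × $0.234 = $305.84
Energy charge = $430.09; + service $16.94 = $447.03 ≈ $447

$447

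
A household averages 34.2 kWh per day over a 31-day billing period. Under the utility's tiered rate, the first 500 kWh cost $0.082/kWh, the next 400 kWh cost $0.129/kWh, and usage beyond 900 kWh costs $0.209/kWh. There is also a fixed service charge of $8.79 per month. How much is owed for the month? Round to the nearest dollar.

$135

Usage = 34.2 kWh/day × 31 days = 1060.2 kWh
First 500 kWh × $0.082 = $41.00
Next 400 kWh × $0.129 = $51.60
Remaining 160.2 kWh × $0.209 = $33.48
Energy charge = $126.08; + service $8.79 = $134.87 ≈ $135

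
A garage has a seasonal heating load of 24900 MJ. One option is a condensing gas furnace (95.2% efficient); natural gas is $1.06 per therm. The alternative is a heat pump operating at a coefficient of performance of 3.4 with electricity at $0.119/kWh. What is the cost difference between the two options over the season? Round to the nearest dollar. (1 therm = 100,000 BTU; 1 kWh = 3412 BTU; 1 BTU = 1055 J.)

Heat load = 24900 MJ = 24,900,000,000 J / 1055 = 23,601,896 BTU
Gas: input = 23,601,896 / 0.952 = 24,791,907 BTU = 247.9 therm → 247.9 × $1.06 = $262.79
Heat pump: 23,601,896 BTU / 3412 = 6,917 kWh heat; / 3.4 = 2,035 kWh in → × $0.119 = $242.11
Difference = |$262.79 − $242.11| = $20.69 ≈ $21

$21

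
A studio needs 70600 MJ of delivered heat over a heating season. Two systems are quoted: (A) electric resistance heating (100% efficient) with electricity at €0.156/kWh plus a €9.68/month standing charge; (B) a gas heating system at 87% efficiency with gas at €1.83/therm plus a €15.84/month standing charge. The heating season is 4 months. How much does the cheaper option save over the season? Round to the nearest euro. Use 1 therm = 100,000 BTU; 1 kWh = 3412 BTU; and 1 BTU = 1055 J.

€1627

Heat load = 70600 MJ = 70,600,000,000 J / 1055 = 66,919,431 BTU
Gas: input = 66,919,431 / 0.87 = 76,918,887 BTU = 769.2 therm → 769.2 × €1.83 = €1,407.62; + 4 × €15.84 standing = €1,470.98
Electric: 66,919,431 BTU / 3412 = 19,610 kWh → × €0.156 = €3,059.62; + 4 × €9.68 standing = €3,098.34
Difference = |€1,470.98 − €3,098.34| = €1,627.37 ≈ €1627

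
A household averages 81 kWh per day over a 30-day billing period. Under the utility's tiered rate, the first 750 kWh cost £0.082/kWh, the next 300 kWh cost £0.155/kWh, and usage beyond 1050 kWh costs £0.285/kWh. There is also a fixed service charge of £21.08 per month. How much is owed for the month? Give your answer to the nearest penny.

Usage = 81 kWh/day × 30 days = 2430 kWh
First 750 kWh × £0.082 = £61.50
Next 300 kWh × £0.155 = £46.50
Remaining 1380 kWh × £0.285 = £393.30
Energy charge = £501.30; + service £21.08 = £522.38

£522.38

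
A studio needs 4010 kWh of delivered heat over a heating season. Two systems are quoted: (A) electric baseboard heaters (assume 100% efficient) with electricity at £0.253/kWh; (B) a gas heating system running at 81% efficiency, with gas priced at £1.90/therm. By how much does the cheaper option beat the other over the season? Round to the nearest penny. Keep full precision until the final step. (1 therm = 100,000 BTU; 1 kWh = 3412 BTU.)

Heat load = 4010 kWh × 3412 = 13,682,120 BTU
Gas: input = 13,682,120 / 0.810 = 16,891,506 BTU = 168.9 therm → 168.9 × £1.90 = £320.94
Electric: 13,682,120 BTU / 3412 = 4,010 kWh → × £0.253 = £1,014.53
Difference = |£320.94 − £1,014.53| = £693.59

£693.59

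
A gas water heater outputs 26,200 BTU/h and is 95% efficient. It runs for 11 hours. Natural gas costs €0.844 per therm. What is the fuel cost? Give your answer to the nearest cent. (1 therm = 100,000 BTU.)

Heat delivered = 26,200 BTU/h × 11 h = 288,200 BTU
Gas input = 288,200 / 0.950 = 303,368 BTU
= 303,368 / 100,000 = 3.034 therm
Cost = 3.034 × €0.844/therm = €2.56

€2.56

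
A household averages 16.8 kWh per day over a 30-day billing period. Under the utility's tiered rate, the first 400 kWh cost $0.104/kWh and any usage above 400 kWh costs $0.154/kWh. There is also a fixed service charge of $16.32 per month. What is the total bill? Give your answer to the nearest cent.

Usage = 16.8 kWh/day × 30 days = 504 kWh
First 400 kWh × $0.104 = $41.60
Remaining 104 kWh × $0.154 = $16.02
Energy charge = $57.62; + service $16.32 = $73.94

$73.94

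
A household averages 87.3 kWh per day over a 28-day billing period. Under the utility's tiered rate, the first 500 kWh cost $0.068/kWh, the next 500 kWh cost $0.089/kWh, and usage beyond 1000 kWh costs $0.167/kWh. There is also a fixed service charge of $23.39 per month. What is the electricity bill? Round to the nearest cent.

$343.10

Usage = 87.3 kWh/day × 28 days = 2444.4 kWh
First 500 kWh × $0.068 = $34.00
Next 500 kWh × $0.089 = $44.50
Remaining 1444.4 kWh × $0.167 = $241.21
Energy charge = $319.71; + service $23.39 = $343.10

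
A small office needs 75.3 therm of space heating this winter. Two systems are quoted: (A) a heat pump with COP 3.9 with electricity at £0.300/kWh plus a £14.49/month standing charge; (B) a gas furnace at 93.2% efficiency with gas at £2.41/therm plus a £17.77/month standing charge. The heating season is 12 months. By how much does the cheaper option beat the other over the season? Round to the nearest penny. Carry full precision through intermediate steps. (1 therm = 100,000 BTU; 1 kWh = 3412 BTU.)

Heat load = 75.3 therm × 100,000 = 7,530,000 BTU
Gas: input = 7,530,000 / 0.932 = 8,079,399 BTU = 80.79 therm → 80.79 × £2.41 = £194.71; + 12 × £17.77 standing = £407.95
Heat pump: 7,530,000 BTU / 3412 = 2,207 kWh heat; / 3.9 = 565.9 kWh in → × £0.300 = £169.76; + 12 × £14.49 standing = £343.64
Difference = |£407.95 − £343.64| = £64.31

£64.31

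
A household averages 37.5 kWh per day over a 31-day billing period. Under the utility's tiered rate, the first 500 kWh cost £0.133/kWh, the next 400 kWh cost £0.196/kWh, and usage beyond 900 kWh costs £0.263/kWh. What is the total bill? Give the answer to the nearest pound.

£214

Usage = 37.5 kWh/day × 31 days = 1162.5 kWh
First 500 kWh × £0.133 = £66.50
Next 400 kWh × £0.196 = £78.40
Remaining 262.5 kWh × £0.263 = £69.04
Total = £213.94 ≈ £214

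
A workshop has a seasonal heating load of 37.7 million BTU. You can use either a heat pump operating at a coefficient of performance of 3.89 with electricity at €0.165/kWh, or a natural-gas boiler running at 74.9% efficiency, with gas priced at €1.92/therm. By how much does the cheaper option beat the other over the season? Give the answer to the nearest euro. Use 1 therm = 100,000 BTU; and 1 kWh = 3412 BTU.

€498

Heat load = 37.7 × 10⁶ BTU = 37,700,000 BTU
Gas: input = 37,700,000 / 0.749 = 50,333,778 BTU = 503.3 therm → 503.3 × €1.92 = €966.41
Heat pump: 37,700,000 BTU / 3412 = 11,050 kWh heat; / 3.89 = 2,840 kWh in → × €0.165 = €468.67
Difference = |€966.41 − €468.67| = €497.74 ≈ €498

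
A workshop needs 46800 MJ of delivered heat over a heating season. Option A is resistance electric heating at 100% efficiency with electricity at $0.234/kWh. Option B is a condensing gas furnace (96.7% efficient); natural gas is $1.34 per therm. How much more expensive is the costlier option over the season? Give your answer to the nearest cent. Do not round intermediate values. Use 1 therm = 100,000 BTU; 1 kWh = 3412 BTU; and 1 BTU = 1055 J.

Heat load = 46800 MJ = 46,800,000,000 J / 1055 = 44,360,190 BTU
Gas: input = 44,360,190 / 0.967 = 45,874,033 BTU = 458.7 therm → 458.7 × $1.34 = $614.71
Electric: 44,360,190 BTU / 3412 = 13,000 kWh → × $0.234 = $3,042.29
Difference = |$614.71 − $3,042.29| = $2,427.58

$2427.58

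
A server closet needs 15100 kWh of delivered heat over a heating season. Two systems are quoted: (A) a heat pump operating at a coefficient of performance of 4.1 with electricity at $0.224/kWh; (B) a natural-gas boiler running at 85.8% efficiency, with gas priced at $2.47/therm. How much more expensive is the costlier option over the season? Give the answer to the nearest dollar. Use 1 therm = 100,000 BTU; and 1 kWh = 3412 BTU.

Heat load = 15100 kWh × 3412 = 51,521,200 BTU
Gas: input = 51,521,200 / 0.858 = 60,048,019 BTU = 600.5 therm → 600.5 × $2.47 = $1,483.19
Heat pump: 51,521,200 BTU / 3412 = 15,100 kWh heat; / 4.1 = 3,683 kWh in → × $0.224 = $824.98
Difference = |$1,483.19 − $824.98| = $658.21 ≈ $658

$658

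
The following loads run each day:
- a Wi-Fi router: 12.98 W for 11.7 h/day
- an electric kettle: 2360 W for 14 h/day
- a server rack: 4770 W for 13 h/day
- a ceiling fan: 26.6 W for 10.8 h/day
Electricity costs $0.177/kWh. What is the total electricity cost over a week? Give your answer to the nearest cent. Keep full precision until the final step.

Wi-Fi router: 12.98 W × 11.7 h × 7 d = 1,063 Wh = 1.063 kWh
electric kettle: 2360 W × 14 h × 7 d = 231,280 Wh = 231.3 kWh
server rack: 4770 W × 13 h × 7 d = 434,070 Wh = 434.1 kWh
ceiling fan: 26.6 W × 10.8 h × 7 d = 2,011 Wh = 2.011 kWh
Total energy = 1.063 + 231.3 + 434.1 + 2.011 = 668.4 kWh
Cost = 668.4 kWh × $0.177 = $118.31

$118.31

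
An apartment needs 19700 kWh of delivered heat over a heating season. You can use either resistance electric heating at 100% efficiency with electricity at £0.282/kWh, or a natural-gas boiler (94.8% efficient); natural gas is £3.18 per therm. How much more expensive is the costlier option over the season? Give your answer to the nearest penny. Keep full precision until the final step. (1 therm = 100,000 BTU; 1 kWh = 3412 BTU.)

Heat load = 19700 kWh × 3412 = 67,216,400 BTU
Gas: input = 67,216,400 / 0.948 = 70,903,376 BTU = 709 therm → 709 × £3.18 = £2,254.73
Electric: 67,216,400 BTU / 3412 = 19,700 kWh → × £0.282 = £5,555.40
Difference = |£2,254.73 − £5,555.40| = £3,300.67

£3300.67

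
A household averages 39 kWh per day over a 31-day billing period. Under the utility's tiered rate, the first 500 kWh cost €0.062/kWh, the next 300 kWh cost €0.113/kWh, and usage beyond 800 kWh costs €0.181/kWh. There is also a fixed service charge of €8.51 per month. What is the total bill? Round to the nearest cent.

€147.44

Usage = 39 kWh/day × 31 days = 1209 kWh
First 500 kWh × €0.062 = €31.00
Next 300 kWh × €0.113 = €33.90
Remaining 409 kWh × €0.181 = €74.03
Energy charge = €138.93; + service €8.51 = €147.44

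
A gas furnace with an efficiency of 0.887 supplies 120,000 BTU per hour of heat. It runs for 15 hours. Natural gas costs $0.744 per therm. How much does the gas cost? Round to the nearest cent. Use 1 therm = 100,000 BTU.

Heat delivered = 120,000 BTU/h × 15 h = 1,800,000 BTU
Gas input = 1,800,000 / 0.887 = 2,029,312 BTU
= 2,029,312 / 100,000 = 20.29 therm
Cost = 20.29 × $0.744/therm = $15.10

$15.10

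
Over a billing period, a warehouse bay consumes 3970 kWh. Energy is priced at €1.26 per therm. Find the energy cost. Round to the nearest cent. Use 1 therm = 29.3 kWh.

€170.72

3970 kWh × (0.03413 therm/kWh) = 135.5 therm
Cost = 135.5 therm × €1.26/therm = €170.72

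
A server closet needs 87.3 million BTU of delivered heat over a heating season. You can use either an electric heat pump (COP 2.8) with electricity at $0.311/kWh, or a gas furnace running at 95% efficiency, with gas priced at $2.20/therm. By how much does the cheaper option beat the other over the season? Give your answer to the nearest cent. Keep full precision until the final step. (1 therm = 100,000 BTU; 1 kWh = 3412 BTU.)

Heat load = 87.3 × 10⁶ BTU = 87,300,000 BTU
Gas: input = 87,300,000 / 0.95 = 91,894,737 BTU = 918.9 therm → 918.9 × $2.20 = $2,021.68
Heat pump: 87,300,000 BTU / 3412 = 25,590 kWh heat; / 2.8 = 9,138 kWh in → × $0.311 = $2,841.89
Difference = |$2,021.68 − $2,841.89| = $820.21

$820.21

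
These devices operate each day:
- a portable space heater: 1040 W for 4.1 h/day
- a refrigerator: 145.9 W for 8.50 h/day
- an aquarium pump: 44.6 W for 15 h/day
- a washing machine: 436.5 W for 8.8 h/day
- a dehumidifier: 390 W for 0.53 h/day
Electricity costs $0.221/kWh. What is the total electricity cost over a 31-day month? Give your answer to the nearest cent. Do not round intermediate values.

portable space heater: 1040 W × 4.1 h × 31 d = 132,184 Wh = 132.2 kWh
refrigerator: 145.9 W × 8.50 h × 31 d = 38,445 Wh = 38.44 kWh
aquarium pump: 44.6 W × 15 h × 31 d = 20,739 Wh = 20.74 kWh
washing machine: 436.5 W × 8.8 h × 31 d = 119,077 Wh = 119.1 kWh
dehumidifier: 390 W × 0.53 h × 31 d = 6,408 Wh = 6.408 kWh
Total energy = 132.2 + 38.44 + 20.74 + 119.1 + 6.408 = 316.9 kWh
Cost = 316.9 kWh × $0.221 = $70.02

$70.02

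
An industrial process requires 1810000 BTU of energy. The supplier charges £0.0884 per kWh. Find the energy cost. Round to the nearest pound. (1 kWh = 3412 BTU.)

1810000 BTU × (0.00029308 kWh/BTU) = 530.5 kWh
Cost = 530.5 kWh × £0.0884/kWh = £46.89 ≈ £47

£47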